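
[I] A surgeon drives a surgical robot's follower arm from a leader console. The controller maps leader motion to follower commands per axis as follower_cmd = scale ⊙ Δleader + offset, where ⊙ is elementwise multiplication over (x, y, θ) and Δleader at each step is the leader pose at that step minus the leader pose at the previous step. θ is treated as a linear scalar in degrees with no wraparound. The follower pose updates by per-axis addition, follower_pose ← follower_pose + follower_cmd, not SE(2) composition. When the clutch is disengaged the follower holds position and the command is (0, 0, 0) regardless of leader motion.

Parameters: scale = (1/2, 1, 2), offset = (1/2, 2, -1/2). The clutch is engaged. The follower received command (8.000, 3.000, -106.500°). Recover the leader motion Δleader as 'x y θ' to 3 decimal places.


axis x: (8.000 − 1/2) / (1/2) = 15.000
axis y: (3.000 − 2) / (1) = 1.000
axis θ: (-106.500 − -1/2) / (2) = -53.000

15.000 1.000 -53.000


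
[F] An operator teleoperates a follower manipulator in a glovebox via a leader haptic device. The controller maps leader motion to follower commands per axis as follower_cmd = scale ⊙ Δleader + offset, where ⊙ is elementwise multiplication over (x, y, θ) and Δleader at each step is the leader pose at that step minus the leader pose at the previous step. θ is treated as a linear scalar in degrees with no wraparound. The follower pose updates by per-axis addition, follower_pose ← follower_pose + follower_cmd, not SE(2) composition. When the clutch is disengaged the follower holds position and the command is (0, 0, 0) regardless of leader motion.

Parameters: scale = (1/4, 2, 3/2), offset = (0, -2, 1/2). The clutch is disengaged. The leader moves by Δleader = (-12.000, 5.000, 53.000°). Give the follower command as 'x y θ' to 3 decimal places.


0.000 0.000 0.000

clutch disengaged → follower holds; cmd = (0, 0, 0)


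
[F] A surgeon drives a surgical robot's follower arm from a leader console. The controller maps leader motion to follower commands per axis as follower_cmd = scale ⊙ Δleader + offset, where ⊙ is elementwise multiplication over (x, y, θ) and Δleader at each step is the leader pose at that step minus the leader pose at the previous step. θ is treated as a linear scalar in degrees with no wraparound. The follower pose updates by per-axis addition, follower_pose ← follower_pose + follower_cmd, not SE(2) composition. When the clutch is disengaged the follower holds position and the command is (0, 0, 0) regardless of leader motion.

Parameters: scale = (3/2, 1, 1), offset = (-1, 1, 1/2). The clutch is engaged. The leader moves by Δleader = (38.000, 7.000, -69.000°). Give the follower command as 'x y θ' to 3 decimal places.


axis x: 3/2·38.000 + -1 = 56.000
axis y: 1·7.000 + 1 = 8.000
axis θ: 1·-69.000 + 1/2 = -68.500

56.000 8.000 -68.500


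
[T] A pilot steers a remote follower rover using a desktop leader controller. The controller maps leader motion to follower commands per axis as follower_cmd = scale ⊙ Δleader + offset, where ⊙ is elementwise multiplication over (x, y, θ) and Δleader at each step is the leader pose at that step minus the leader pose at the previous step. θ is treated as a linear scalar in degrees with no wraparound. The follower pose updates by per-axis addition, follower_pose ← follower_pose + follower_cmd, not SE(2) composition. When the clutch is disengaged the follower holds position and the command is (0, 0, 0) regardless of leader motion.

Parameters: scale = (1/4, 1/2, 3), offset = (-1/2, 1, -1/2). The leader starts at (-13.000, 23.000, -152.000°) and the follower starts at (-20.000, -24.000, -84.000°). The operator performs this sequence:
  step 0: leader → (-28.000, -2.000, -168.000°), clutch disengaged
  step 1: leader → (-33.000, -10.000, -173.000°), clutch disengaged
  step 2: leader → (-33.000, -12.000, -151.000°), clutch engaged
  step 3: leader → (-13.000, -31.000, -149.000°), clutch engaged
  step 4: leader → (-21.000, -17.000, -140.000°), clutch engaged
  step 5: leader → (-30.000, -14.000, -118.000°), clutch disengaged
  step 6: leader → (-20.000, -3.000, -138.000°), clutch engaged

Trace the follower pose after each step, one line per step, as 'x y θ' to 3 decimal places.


step 0: Δleader=(-15.000, -25.000, -16.000°), disengaged; cmd=(0,0,0) → follower holds at (-20.000, -24.000, -84.000°)
step 1: Δleader=(-5.000, -8.000, -5.000°), disengaged; cmd=(0,0,0) → follower holds at (-20.000, -24.000, -84.000°)
step 2: Δleader=(0.000, -2.000, 22.000°), engaged; cmd=(-0.500, 0.000, 65.500°) → follower=(-20.500, -24.000, -18.500°)
step 3: Δleader=(20.000, -19.000, 2.000°), engaged; cmd=(4.500, -8.500, 5.500°) → follower=(-16.000, -32.500, -13.000°)
step 4: Δleader=(-8.000, 14.000, 9.000°), engaged; cmd=(-2.500, 8.000, 26.500°) → follower=(-18.500, -24.500, 13.500°)
step 5: Δleader=(-9.000, 3.000, 22.000°), disengaged; cmd=(0,0,0) → follower holds at (-18.500, -24.500, 13.500°)
step 6: Δleader=(10.000, 11.000, -20.000°), engaged; cmd=(2.000, 6.500, -60.500°) → follower=(-16.500, -18.000, -47.000°)

-20.000 -24.000 -84.000
-20.000 -24.000 -84.000
-20.500 -24.000 -18.500
-16.000 -32.500 -13.000
-18.500 -24.500 13.500
-18.500 -24.500 13.500
-16.500 -18.000 -47.000


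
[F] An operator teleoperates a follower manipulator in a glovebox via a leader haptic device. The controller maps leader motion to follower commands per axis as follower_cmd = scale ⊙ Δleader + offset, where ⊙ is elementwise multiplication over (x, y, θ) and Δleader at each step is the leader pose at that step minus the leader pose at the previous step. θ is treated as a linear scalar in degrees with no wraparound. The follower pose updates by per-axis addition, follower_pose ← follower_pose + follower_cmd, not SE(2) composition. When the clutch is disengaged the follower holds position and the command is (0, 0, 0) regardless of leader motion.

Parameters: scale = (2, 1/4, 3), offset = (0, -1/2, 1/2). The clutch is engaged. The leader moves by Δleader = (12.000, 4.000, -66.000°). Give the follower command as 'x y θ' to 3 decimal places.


24.000 0.500 -197.500

axis x: 2·12.000 + 0 = 24.000
axis y: 1/4·4.000 + -1/2 = 0.500
axis θ: 3·-66.000 + 1/2 = -197.500


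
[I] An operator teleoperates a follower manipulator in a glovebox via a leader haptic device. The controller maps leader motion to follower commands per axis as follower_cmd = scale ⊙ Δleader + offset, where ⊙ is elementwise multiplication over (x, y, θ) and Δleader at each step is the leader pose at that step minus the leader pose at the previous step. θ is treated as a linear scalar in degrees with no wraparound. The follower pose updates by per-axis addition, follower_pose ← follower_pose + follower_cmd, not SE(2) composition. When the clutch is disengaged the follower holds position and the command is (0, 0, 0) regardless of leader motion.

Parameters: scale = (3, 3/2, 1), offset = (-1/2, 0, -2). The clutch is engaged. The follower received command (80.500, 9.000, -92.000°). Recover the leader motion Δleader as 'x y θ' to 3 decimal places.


axis x: (80.500 − -1/2) / (3) = 27.000
axis y: (9.000 − 0) / (3/2) = 6.000
axis θ: (-92.000 − -2) / (1) = -90.000

27.000 6.000 -90.000


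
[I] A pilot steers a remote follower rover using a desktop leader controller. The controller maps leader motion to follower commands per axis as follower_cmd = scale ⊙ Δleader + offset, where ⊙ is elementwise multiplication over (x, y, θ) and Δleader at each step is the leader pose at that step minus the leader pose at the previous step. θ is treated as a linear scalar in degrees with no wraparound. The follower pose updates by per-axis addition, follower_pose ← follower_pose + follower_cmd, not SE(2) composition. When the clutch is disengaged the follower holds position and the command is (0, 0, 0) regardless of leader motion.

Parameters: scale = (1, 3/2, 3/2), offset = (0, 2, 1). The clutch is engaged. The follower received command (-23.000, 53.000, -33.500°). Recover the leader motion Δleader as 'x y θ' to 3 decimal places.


-23.000 34.000 -23.000

axis x: (-23.000 − 0) / (1) = -23.000
axis y: (53.000 − 2) / (3/2) = 34.000
axis θ: (-33.500 − 1) / (3/2) = -23.000


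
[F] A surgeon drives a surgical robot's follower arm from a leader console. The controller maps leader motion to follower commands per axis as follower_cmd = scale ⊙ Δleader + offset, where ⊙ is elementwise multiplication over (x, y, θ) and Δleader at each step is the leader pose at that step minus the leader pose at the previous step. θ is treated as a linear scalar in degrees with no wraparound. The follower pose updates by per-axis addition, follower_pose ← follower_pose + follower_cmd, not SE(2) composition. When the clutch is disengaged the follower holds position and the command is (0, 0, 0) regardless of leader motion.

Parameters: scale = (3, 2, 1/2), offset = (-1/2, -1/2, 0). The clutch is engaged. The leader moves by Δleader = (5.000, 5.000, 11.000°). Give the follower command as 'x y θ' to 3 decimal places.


14.500 9.500 5.500

axis x: 3·5.000 + -1/2 = 14.500
axis y: 2·5.000 + -1/2 = 9.500
axis θ: 1/2·11.000 + 0 = 5.500


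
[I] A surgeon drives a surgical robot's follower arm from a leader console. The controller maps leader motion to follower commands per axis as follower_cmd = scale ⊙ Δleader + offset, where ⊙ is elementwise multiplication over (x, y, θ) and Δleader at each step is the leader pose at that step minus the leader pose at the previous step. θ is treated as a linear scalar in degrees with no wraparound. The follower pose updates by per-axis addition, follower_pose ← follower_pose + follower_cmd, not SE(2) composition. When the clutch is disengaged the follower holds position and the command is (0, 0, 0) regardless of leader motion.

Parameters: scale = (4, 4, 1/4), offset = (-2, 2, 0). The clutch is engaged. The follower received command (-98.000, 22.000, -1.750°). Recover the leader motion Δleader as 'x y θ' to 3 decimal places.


-24.000 5.000 -7.000

axis x: (-98.000 − -2) / (4) = -24.000
axis y: (22.000 − 2) / (4) = 5.000
axis θ: (-1.750 − 0) / (1/4) = -7.000


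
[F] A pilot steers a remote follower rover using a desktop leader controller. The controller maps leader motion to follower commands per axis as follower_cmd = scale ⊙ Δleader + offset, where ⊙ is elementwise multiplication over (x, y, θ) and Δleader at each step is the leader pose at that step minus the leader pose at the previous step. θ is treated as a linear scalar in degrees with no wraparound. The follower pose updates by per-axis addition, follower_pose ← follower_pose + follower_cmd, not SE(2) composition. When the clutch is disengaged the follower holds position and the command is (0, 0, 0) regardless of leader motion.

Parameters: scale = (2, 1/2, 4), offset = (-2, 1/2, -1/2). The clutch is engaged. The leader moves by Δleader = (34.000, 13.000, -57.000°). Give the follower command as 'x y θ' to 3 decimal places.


axis x: 2·34.000 + -2 = 66.000
axis y: 1/2·13.000 + 1/2 = 7.000
axis θ: 4·-57.000 + -1/2 = -228.500

66.000 7.000 -228.500


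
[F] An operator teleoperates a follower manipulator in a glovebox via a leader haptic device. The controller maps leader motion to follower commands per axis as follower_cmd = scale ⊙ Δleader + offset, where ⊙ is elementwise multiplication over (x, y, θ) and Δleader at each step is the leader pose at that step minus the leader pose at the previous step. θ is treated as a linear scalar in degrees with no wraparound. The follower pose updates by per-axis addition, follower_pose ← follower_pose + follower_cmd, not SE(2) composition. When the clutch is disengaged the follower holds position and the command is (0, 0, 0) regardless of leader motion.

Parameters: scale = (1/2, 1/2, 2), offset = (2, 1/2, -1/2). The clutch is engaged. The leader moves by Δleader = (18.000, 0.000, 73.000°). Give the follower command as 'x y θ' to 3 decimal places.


axis x: 1/2·18.000 + 2 = 11.000
axis y: 1/2·0.000 + 1/2 = 0.500
axis θ: 2·73.000 + -1/2 = 145.500

11.000 0.500 145.500


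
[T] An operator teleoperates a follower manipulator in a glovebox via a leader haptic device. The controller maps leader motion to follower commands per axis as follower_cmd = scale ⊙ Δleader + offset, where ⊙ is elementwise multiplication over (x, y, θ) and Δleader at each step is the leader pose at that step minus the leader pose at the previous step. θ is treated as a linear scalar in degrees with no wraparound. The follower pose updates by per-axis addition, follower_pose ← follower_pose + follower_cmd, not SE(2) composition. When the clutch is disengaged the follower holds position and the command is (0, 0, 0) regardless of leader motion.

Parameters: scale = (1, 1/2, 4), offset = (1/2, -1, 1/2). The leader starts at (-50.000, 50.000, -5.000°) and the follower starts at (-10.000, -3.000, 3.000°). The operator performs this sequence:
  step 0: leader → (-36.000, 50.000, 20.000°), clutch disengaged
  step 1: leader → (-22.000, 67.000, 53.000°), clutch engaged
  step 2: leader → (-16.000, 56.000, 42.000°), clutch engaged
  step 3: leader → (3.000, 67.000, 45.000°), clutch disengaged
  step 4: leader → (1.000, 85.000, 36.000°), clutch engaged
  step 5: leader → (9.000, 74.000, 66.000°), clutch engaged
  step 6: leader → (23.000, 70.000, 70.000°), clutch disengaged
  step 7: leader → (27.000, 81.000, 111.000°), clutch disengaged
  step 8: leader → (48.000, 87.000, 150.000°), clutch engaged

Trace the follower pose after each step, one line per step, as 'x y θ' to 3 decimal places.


step 0: Δleader=(14.000, 0.000, 25.000°), disengaged; cmd=(0,0,0) → follower holds at (-10.000, -3.000, 3.000°)
step 1: Δleader=(14.000, 17.000, 33.000°), engaged; cmd=(14.500, 7.500, 132.500°) → follower=(4.500, 4.500, 135.500°)
step 2: Δleader=(6.000, -11.000, -11.000°), engaged; cmd=(6.500, -6.500, -43.500°) → follower=(11.000, -2.000, 92.000°)
step 3: Δleader=(19.000, 11.000, 3.000°), disengaged; cmd=(0,0,0) → follower holds at (11.000, -2.000, 92.000°)
step 4: Δleader=(-2.000, 18.000, -9.000°), engaged; cmd=(-1.500, 8.000, -35.500°) → follower=(9.500, 6.000, 56.500°)
step 5: Δleader=(8.000, -11.000, 30.000°), engaged; cmd=(8.500, -6.500, 120.500°) → follower=(18.000, -0.500, 177.000°)
step 6: Δleader=(14.000, -4.000, 4.000°), disengaged; cmd=(0,0,0) → follower holds at (18.000, -0.500, 177.000°)
step 7: Δleader=(4.000, 11.000, 41.000°), disengaged; cmd=(0,0,0) → follower holds at (18.000, -0.500, 177.000°)
step 8: Δleader=(21.000, 6.000, 39.000°), engaged; cmd=(21.500, 2.000, 156.500°) → follower=(39.500, 1.500, 333.500°)

-10.000 -3.000 3.000
4.500 4.500 135.500
11.000 -2.000 92.000
11.000 -2.000 92.000
9.500 6.000 56.500
18.000 -0.500 177.000
18.000 -0.500 177.000
18.000 -0.500 177.000
39.500 1.500 333.500


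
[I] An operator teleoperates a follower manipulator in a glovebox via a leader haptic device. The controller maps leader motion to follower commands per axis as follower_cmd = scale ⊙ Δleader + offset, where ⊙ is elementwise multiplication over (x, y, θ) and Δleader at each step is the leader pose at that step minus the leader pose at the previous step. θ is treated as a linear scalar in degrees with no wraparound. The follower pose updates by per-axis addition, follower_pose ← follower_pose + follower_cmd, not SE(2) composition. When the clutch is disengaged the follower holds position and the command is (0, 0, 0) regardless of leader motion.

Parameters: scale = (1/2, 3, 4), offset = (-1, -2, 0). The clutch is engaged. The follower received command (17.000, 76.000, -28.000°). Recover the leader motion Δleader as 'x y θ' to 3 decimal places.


axis x: (17.000 − -1) / (1/2) = 36.000
axis y: (76.000 − -2) / (3) = 26.000
axis θ: (-28.000 − 0) / (4) = -7.000

36.000 26.000 -7.000


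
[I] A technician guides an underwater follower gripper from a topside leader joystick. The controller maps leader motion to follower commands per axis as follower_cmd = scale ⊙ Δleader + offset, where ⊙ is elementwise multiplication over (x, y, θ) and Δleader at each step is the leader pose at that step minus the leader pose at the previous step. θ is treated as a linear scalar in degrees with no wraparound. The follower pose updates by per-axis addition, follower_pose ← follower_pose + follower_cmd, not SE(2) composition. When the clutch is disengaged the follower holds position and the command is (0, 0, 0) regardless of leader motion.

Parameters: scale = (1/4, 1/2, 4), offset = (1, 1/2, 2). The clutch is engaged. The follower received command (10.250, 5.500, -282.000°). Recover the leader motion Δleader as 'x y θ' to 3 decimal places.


37.000 10.000 -71.000

axis x: (10.250 − 1) / (1/4) = 37.000
axis y: (5.500 − 1/2) / (1/2) = 10.000
axis θ: (-282.000 − 2) / (4) = -71.000


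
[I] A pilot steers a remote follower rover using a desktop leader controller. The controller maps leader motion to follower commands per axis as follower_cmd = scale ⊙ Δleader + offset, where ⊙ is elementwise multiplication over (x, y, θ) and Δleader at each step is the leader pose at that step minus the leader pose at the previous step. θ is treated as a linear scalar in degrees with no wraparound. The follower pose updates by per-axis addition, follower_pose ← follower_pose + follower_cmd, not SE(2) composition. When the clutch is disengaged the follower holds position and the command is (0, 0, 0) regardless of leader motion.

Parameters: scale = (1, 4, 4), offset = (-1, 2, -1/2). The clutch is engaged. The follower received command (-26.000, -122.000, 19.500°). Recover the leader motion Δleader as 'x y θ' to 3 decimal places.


-25.000 -31.000 5.000

axis x: (-26.000 − -1) / (1) = -25.000
axis y: (-122.000 − 2) / (4) = -31.000
axis θ: (19.500 − -1/2) / (4) = 5.000


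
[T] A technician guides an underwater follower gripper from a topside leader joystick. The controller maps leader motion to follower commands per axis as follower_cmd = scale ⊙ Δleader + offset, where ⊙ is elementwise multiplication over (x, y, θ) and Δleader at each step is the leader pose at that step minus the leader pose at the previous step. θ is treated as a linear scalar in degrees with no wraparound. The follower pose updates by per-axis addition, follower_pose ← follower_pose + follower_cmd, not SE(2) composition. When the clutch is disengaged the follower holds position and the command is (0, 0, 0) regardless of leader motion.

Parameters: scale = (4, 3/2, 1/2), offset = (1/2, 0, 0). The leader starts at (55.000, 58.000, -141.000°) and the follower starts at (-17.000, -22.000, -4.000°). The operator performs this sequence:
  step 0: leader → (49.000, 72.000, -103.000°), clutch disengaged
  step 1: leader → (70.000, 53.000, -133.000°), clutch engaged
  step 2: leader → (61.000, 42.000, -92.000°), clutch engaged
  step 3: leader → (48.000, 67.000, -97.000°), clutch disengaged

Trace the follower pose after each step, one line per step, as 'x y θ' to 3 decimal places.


step 0: Δleader=(-6.000, 14.000, 38.000°), disengaged; cmd=(0,0,0) → follower holds at (-17.000, -22.000, -4.000°)
step 1: Δleader=(21.000, -19.000, -30.000°), engaged; cmd=(84.500, -28.500, -15.000°) → follower=(67.500, -50.500, -19.000°)
step 2: Δleader=(-9.000, -11.000, 41.000°), engaged; cmd=(-35.500, -16.500, 20.500°) → follower=(32.000, -67.000, 1.500°)
step 3: Δleader=(-13.000, 25.000, -5.000°), disengaged; cmd=(0,0,0) → follower holds at (32.000, -67.000, 1.500°)

-17.000 -22.000 -4.000
67.500 -50.500 -19.000
32.000 -67.000 1.500
32.000 -67.000 1.500


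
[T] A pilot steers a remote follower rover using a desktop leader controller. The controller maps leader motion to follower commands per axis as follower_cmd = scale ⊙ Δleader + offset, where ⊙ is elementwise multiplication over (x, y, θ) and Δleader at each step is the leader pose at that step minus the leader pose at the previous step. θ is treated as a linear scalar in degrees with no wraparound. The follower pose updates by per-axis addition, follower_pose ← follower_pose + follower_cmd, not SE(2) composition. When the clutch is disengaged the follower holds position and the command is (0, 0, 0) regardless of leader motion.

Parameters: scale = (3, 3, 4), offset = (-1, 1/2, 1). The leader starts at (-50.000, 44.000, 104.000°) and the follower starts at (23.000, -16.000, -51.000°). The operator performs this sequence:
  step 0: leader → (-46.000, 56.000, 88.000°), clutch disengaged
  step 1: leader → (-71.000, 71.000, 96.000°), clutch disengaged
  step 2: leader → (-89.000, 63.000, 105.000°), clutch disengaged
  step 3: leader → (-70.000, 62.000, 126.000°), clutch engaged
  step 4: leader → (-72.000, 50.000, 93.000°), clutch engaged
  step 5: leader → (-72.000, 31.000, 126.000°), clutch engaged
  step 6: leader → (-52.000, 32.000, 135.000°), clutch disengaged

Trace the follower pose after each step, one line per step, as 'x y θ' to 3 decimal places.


23.000 -16.000 -51.000
23.000 -16.000 -51.000
23.000 -16.000 -51.000
79.000 -18.500 34.000
72.000 -54.000 -97.000
71.000 -110.500 36.000
71.000 -110.500 36.000

step 0: Δleader=(4.000, 12.000, -16.000°), disengaged; cmd=(0,0,0) → follower holds at (23.000, -16.000, -51.000°)
step 1: Δleader=(-25.000, 15.000, 8.000°), disengaged; cmd=(0,0,0) → follower holds at (23.000, -16.000, -51.000°)
step 2: Δleader=(-18.000, -8.000, 9.000°), disengaged; cmd=(0,0,0) → follower holds at (23.000, -16.000, -51.000°)
step 3: Δleader=(19.000, -1.000, 21.000°), engaged; cmd=(56.000, -2.500, 85.000°) → follower=(79.000, -18.500, 34.000°)
step 4: Δleader=(-2.000, -12.000, -33.000°), engaged; cmd=(-7.000, -35.500, -131.000°) → follower=(72.000, -54.000, -97.000°)
step 5: Δleader=(0.000, -19.000, 33.000°), engaged; cmd=(-1.000, -56.500, 133.000°) → follower=(71.000, -110.500, 36.000°)
step 6: Δleader=(20.000, 1.000, 9.000°), disengaged; cmd=(0,0,0) → follower holds at (71.000, -110.500, 36.000°)


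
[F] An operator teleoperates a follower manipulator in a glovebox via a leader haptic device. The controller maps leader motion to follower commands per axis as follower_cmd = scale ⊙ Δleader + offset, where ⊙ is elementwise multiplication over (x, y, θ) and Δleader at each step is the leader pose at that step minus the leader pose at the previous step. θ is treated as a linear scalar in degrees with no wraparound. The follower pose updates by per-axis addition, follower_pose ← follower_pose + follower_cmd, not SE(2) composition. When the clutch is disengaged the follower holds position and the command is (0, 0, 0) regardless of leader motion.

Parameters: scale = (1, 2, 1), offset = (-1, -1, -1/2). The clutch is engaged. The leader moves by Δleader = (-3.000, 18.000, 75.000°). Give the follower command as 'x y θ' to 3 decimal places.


axis x: 1·-3.000 + -1 = -4.000
axis y: 2·18.000 + -1 = 35.000
axis θ: 1·75.000 + -1/2 = 74.500

-4.000 35.000 74.500


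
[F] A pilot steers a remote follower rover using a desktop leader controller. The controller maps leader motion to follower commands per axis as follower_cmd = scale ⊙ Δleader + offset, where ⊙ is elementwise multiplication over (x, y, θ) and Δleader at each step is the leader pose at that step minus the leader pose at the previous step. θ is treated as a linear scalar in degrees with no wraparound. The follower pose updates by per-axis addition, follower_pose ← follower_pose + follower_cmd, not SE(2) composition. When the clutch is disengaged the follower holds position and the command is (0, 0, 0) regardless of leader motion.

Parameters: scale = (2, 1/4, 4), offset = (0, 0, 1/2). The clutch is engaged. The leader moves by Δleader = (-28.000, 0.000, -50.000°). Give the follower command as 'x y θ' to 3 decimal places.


axis x: 2·-28.000 + 0 = -56.000
axis y: 1/4·0.000 + 0 = 0.000
axis θ: 4·-50.000 + 1/2 = -199.500

-56.000 0.000 -199.500


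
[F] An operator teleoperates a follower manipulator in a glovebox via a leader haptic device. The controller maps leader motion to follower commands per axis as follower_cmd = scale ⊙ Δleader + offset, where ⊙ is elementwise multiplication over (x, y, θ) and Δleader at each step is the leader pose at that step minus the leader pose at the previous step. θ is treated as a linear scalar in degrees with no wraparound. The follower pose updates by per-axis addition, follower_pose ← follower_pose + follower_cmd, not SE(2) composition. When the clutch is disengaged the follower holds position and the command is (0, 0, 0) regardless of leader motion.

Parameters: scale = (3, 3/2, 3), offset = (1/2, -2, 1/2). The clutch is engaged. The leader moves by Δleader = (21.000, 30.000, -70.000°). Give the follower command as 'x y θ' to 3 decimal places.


axis x: 3·21.000 + 1/2 = 63.500
axis y: 3/2·30.000 + -2 = 43.000
axis θ: 3·-70.000 + 1/2 = -209.500

63.500 43.000 -209.500


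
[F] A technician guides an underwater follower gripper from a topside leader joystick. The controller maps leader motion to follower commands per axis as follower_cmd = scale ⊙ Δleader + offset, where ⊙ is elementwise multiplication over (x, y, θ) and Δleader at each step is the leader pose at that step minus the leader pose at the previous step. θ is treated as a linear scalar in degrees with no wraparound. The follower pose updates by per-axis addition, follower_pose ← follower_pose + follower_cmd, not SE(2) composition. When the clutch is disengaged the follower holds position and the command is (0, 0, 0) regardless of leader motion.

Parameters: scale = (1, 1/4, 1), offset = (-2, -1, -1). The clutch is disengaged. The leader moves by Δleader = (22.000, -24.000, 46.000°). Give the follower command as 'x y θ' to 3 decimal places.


clutch disengaged → follower holds; cmd = (0, 0, 0)

0.000 0.000 0.000


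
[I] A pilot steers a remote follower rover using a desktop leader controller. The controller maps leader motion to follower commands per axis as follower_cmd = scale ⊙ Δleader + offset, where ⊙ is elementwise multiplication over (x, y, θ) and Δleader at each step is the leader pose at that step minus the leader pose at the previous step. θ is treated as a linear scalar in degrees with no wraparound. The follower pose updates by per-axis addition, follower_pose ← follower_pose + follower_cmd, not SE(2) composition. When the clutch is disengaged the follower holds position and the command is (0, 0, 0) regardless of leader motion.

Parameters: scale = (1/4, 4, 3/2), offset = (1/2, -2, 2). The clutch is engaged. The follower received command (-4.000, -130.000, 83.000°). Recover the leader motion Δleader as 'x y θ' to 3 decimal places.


axis x: (-4.000 − 1/2) / (1/4) = -18.000
axis y: (-130.000 − -2) / (4) = -32.000
axis θ: (83.000 − 2) / (3/2) = 54.000

-18.000 -32.000 54.000


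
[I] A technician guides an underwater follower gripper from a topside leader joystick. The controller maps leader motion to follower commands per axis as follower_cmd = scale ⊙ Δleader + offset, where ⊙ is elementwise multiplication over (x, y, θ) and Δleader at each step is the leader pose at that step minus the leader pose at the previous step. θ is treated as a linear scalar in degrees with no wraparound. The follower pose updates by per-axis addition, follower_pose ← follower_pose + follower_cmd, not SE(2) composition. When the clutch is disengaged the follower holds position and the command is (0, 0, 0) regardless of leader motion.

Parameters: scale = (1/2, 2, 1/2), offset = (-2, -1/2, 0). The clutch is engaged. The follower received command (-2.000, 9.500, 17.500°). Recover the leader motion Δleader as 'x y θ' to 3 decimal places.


axis x: (-2.000 − -2) / (1/2) = 0.000
axis y: (9.500 − -1/2) / (2) = 5.000
axis θ: (17.500 − 0) / (1/2) = 35.000

0.000 5.000 35.000


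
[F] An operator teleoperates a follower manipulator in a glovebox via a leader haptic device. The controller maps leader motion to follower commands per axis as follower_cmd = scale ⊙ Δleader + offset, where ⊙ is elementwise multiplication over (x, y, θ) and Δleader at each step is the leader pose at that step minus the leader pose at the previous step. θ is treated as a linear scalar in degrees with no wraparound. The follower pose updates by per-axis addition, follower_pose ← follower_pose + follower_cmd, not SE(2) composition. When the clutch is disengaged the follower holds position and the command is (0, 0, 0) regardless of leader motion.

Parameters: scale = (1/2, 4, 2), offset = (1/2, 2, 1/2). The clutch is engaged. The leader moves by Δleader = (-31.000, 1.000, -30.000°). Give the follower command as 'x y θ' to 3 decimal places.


-15.000 6.000 -59.500

axis x: 1/2·-31.000 + 1/2 = -15.000
axis y: 4·1.000 + 2 = 6.000
axis θ: 2·-30.000 + 1/2 = -59.500


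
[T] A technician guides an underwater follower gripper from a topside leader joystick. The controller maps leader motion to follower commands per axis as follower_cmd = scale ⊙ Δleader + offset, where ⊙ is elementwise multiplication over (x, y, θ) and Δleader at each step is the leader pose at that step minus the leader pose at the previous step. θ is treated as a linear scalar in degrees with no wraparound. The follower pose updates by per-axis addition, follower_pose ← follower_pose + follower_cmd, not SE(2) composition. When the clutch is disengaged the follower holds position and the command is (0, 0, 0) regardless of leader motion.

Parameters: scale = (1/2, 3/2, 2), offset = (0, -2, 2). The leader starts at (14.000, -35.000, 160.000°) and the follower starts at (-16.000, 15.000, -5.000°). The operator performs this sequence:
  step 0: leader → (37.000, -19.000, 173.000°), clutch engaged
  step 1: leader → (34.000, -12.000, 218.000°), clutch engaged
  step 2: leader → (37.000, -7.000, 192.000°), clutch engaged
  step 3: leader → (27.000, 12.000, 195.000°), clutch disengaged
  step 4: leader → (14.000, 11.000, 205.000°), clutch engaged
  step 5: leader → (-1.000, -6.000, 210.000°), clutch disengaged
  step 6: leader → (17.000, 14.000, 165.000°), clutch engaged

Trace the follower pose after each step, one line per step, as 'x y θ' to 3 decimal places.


step 0: Δleader=(23.000, 16.000, 13.000°), engaged; cmd=(11.500, 22.000, 28.000°) → follower=(-4.500, 37.000, 23.000°)
step 1: Δleader=(-3.000, 7.000, 45.000°), engaged; cmd=(-1.500, 8.500, 92.000°) → follower=(-6.000, 45.500, 115.000°)
step 2: Δleader=(3.000, 5.000, -26.000°), engaged; cmd=(1.500, 5.500, -50.000°) → follower=(-4.500, 51.000, 65.000°)
step 3: Δleader=(-10.000, 19.000, 3.000°), disengaged; cmd=(0,0,0) → follower holds at (-4.500, 51.000, 65.000°)
step 4: Δleader=(-13.000, -1.000, 10.000°), engaged; cmd=(-6.500, -3.500, 22.000°) → follower=(-11.000, 47.500, 87.000°)
step 5: Δleader=(-15.000, -17.000, 5.000°), disengaged; cmd=(0,0,0) → follower holds at (-11.000, 47.500, 87.000°)
step 6: Δleader=(18.000, 20.000, -45.000°), engaged; cmd=(9.000, 28.000, -88.000°) → follower=(-2.000, 75.500, -1.000°)

-4.500 37.000 23.000
-6.000 45.500 115.000
-4.500 51.000 65.000
-4.500 51.000 65.000
-11.000 47.500 87.000
-11.000 47.500 87.000
-2.000 75.500 -1.000


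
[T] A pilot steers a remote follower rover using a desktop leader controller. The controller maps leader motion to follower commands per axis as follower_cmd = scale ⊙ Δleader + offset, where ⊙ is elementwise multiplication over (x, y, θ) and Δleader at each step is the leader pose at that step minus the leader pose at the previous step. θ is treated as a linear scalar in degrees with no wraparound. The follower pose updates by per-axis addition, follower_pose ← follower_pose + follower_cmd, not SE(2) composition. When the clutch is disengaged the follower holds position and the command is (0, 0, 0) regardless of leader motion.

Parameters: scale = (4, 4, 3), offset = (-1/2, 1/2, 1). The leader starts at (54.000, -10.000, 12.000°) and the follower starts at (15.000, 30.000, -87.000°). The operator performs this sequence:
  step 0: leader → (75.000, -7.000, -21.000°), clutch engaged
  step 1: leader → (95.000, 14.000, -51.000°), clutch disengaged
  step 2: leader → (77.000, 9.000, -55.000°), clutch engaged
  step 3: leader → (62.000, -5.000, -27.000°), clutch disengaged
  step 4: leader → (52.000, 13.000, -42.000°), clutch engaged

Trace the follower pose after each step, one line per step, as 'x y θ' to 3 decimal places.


98.500 42.500 -185.000
98.500 42.500 -185.000
26.000 23.000 -196.000
26.000 23.000 -196.000
-14.500 95.500 -240.000

step 0: Δleader=(21.000, 3.000, -33.000°), engaged; cmd=(83.500, 12.500, -98.000°) → follower=(98.500, 42.500, -185.000°)
step 1: Δleader=(20.000, 21.000, -30.000°), disengaged; cmd=(0,0,0) → follower holds at (98.500, 42.500, -185.000°)
step 2: Δleader=(-18.000, -5.000, -4.000°), engaged; cmd=(-72.500, -19.500, -11.000°) → follower=(26.000, 23.000, -196.000°)
step 3: Δleader=(-15.000, -14.000, 28.000°), disengaged; cmd=(0,0,0) → follower holds at (26.000, 23.000, -196.000°)
step 4: Δleader=(-10.000, 18.000, -15.000°), engaged; cmd=(-40.500, 72.500, -44.000°) → follower=(-14.500, 95.500, -240.000°)


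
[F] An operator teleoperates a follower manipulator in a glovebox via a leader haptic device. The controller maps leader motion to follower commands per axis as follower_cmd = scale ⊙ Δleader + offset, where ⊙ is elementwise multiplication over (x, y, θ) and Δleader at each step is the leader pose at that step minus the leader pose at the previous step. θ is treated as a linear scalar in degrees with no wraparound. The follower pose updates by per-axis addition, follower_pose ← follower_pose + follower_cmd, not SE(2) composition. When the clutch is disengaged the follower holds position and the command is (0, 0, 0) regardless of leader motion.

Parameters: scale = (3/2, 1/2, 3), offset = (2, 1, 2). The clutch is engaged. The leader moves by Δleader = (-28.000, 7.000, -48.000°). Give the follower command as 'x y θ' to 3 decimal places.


-40.000 4.500 -142.000

axis x: 3/2·-28.000 + 2 = -40.000
axis y: 1/2·7.000 + 1 = 4.500
axis θ: 3·-48.000 + 2 = -142.000


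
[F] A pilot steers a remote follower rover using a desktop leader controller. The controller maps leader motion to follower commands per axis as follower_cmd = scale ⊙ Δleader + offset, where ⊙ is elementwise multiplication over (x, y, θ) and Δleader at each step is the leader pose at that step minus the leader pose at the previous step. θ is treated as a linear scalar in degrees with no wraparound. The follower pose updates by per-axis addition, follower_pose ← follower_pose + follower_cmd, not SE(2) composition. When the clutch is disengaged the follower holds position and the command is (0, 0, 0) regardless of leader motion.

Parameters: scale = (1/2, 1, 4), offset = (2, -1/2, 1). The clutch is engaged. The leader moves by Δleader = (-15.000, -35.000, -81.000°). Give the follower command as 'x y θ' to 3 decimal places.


axis x: 1/2·-15.000 + 2 = -5.500
axis y: 1·-35.000 + -1/2 = -35.500
axis θ: 4·-81.000 + 1 = -323.000

-5.500 -35.500 -323.000


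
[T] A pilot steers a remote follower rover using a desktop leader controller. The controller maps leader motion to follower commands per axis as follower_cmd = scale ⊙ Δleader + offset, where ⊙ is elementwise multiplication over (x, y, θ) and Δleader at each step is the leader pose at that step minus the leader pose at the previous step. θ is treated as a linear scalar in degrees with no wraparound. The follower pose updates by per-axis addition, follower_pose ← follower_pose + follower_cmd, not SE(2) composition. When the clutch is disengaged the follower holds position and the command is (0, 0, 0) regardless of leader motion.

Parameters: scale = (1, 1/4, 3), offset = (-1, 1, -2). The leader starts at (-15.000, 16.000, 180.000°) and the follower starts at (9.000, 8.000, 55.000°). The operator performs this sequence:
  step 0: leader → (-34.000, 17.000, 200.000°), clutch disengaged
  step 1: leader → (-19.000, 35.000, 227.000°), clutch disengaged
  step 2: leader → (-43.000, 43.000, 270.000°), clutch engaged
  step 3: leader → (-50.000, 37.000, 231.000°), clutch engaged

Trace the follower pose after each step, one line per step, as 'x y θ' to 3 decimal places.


9.000 8.000 55.000
9.000 8.000 55.000
-16.000 11.000 182.000
-24.000 10.500 63.000

step 0: Δleader=(-19.000, 1.000, 20.000°), disengaged; cmd=(0,0,0) → follower holds at (9.000, 8.000, 55.000°)
step 1: Δleader=(15.000, 18.000, 27.000°), disengaged; cmd=(0,0,0) → follower holds at (9.000, 8.000, 55.000°)
step 2: Δleader=(-24.000, 8.000, 43.000°), engaged; cmd=(-25.000, 3.000, 127.000°) → follower=(-16.000, 11.000, 182.000°)
step 3: Δleader=(-7.000, -6.000, -39.000°), engaged; cmd=(-8.000, -0.500, -119.000°) → follower=(-24.000, 10.500, 63.000°)


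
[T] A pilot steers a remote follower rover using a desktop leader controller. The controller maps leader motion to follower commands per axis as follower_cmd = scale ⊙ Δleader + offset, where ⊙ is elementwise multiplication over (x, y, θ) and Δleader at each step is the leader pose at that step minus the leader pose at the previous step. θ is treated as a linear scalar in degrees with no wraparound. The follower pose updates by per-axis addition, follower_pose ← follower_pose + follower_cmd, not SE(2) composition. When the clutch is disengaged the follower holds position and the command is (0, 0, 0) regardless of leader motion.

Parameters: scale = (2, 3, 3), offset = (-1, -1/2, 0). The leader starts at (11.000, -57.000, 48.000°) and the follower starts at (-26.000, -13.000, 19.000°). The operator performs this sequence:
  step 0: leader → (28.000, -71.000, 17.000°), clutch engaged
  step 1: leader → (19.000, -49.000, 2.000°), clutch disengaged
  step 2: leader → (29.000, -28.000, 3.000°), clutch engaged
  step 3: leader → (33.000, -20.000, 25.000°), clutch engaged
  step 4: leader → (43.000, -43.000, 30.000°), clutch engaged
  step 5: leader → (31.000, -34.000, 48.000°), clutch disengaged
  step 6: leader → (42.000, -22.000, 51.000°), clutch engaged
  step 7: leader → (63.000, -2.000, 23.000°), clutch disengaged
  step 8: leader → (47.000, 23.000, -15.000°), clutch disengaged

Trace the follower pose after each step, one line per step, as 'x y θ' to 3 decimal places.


step 0: Δleader=(17.000, -14.000, -31.000°), engaged; cmd=(33.000, -42.500, -93.000°) → follower=(7.000, -55.500, -74.000°)
step 1: Δleader=(-9.000, 22.000, -15.000°), disengaged; cmd=(0,0,0) → follower holds at (7.000, -55.500, -74.000°)
step 2: Δleader=(10.000, 21.000, 1.000°), engaged; cmd=(19.000, 62.500, 3.000°) → follower=(26.000, 7.000, -71.000°)
step 3: Δleader=(4.000, 8.000, 22.000°), engaged; cmd=(7.000, 23.500, 66.000°) → follower=(33.000, 30.500, -5.000°)
step 4: Δleader=(10.000, -23.000, 5.000°), engaged; cmd=(19.000, -69.500, 15.000°) → follower=(52.000, -39.000, 10.000°)
step 5: Δleader=(-12.000, 9.000, 18.000°), disengaged; cmd=(0,0,0) → follower holds at (52.000, -39.000, 10.000°)
step 6: Δleader=(11.000, 12.000, 3.000°), engaged; cmd=(21.000, 35.500, 9.000°) → follower=(73.000, -3.500, 19.000°)
step 7: Δleader=(21.000, 20.000, -28.000°), disengaged; cmd=(0,0,0) → follower holds at (73.000, -3.500, 19.000°)
step 8: Δleader=(-16.000, 25.000, -38.000°), disengaged; cmd=(0,0,0) → follower holds at (73.000, -3.500, 19.000°)

7.000 -55.500 -74.000
7.000 -55.500 -74.000
26.000 7.000 -71.000
33.000 30.500 -5.000
52.000 -39.000 10.000
52.000 -39.000 10.000
73.000 -3.500 19.000
73.000 -3.500 19.000
73.000 -3.500 19.000


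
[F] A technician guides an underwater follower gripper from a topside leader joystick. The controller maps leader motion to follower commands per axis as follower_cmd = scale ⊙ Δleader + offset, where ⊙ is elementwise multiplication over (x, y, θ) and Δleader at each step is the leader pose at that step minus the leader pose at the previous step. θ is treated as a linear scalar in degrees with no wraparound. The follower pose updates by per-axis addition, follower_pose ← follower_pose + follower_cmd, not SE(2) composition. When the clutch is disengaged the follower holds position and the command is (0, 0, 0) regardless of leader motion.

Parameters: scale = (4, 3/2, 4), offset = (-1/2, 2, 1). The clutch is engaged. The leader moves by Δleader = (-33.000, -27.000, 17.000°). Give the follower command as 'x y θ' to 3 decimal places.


-132.500 -38.500 69.000

axis x: 4·-33.000 + -1/2 = -132.500
axis y: 3/2·-27.000 + 2 = -38.500
axis θ: 4·17.000 + 1 = 69.000
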